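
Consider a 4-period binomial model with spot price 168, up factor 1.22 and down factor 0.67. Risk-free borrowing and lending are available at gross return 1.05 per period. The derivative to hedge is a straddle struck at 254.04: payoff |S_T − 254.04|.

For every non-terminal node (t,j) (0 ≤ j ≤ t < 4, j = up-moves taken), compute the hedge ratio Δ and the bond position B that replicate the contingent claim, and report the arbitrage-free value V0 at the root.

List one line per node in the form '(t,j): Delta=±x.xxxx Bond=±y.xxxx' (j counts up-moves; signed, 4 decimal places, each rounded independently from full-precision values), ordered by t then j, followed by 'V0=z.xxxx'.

(0,0): Delta=-0.2715 Bond=130.9030
(1,0): Delta=-1.0000 Bond=219.4493
(1,1): Delta=-0.0925 Bond=100.7634
(2,0): Delta=-1.0000 Bond=230.4218
(2,1): Delta=-1.0000 Bond=230.4218
(2,2): Delta=0.1305 Bond=50.0505
(3,0): Delta=-1.0000 Bond=241.9429
(3,1): Delta=-1.0000 Bond=241.9429
(3,2): Delta=-1.0000 Bond=241.9429
(3,3): Delta=0.4082 Bond=-32.1741
V0=85.2928

The replicating-portfolio and risk-neutral prices coincide; use p* = (1.05−0.67)/(1.22−0.67) = 0.6909 for the latter.
Payoff layer (t=4): V(4,0)=220.1861, V(4,1)=192.3956, V(4,2)=141.7920, V(4,3)=49.6481, V(4,4)=118.1362
  t=3,j=0: stock 50.5282 → up 61.6444 (V=192.3956), down 33.8539 (V=220.1861). Price 191.4147; hedge Δ=-1.0000, bond B=241.9429.
  t=3,j=1: stock 92.0065 → up 112.2480 (V=141.7920), down 61.6444 (V=192.3956). Price 149.9363; hedge Δ=-1.0000, bond B=241.9429.
  t=3,j=2: stock 167.5343 → up 204.3919 (V=49.6481), down 112.2480 (V=141.7920). Price 74.4086; hedge Δ=-1.0000, bond B=241.9429.
  t=3,j=3: stock 305.0625 → up 372.1762 (V=118.1362), down 204.3919 (V=49.6481). Price 92.3497; hedge Δ=0.4082, bond B=-32.1741.
  t=2,j=0: stock 75.4152 → up 92.0065 (V=149.9363), down 50.5282 (V=191.4147). Price 155.0066; hedge Δ=-1.0000, bond B=230.4218.
  t=2,j=1: stock 137.3232 → up 167.5343 (V=74.4086), down 92.0065 (V=149.9363). Price 93.0986; hedge Δ=-1.0000, bond B=230.4218.
  t=2,j=2: stock 250.0512 → up 305.0625 (V=92.3497), down 167.5343 (V=74.4086). Price 82.6707; hedge Δ=0.1305, bond B=50.0505.
  t=1,j=0: stock 112.5600 → up 137.3232 (V=93.0986), down 75.4152 (V=155.0066). Price 106.8893; hedge Δ=-1.0000, bond B=219.4493.
  t=1,j=1: stock 204.9600 → up 250.0512 (V=82.6707), down 137.3232 (V=93.0986). Price 81.8037; hedge Δ=-0.0925, bond B=100.7634.
  t=0,j=0: stock 168.0000 → up 204.9600 (V=81.8037), down 112.5600 (V=106.8893). Price 85.2928; hedge Δ=-0.2715, bond B=130.9030.
Check: Δ(0,0)·S0 + B(0,0) = 85.2928 = V0.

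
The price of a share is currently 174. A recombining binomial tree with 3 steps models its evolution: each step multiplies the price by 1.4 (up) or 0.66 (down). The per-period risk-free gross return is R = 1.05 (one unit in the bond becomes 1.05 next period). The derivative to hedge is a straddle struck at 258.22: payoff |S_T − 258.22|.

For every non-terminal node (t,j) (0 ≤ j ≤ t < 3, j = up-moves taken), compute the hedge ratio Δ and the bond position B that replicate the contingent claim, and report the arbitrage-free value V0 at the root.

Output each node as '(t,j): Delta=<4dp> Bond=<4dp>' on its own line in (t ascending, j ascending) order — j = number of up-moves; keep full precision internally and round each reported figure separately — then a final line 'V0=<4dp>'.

Since d<R<u, set p* = (R−d)/(u−d) = 0.5270; price each node as the discounted p*-expectation of its children.
Payoff layer (t=3): V(3,0)=208.1957, V(3,1)=152.1078, V(3,2)=33.1336, V(3,3)=219.2360
  t=2,j=0: stock 75.7944 → up 106.1122 (V=152.1078), down 50.0243 (V=208.1957). Price 170.1294; hedge Δ=-1.0000, bond B=245.9238.
  t=2,j=1: stock 160.7760 → up 225.0864 (V=33.1336), down 106.1122 (V=152.1078). Price 85.1478; hedge Δ=-1.0000, bond B=245.9238.
  t=2,j=2: stock 341.0400 → up 477.4560 (V=219.2360), down 225.0864 (V=33.1336). Price 124.9663; hedge Δ=0.7374, bond B=-126.5234.
  t=1,j=0: stock 114.8400 → up 160.7760 (V=85.1478), down 75.7944 (V=170.1294). Price 119.3732; hedge Δ=-1.0000, bond B=234.2132.
  t=1,j=1: stock 243.6000 → up 341.0400 (V=124.9663), down 160.7760 (V=85.1478). Price 101.0793; hedge Δ=0.2209, bond B=47.2705.
  t=0,j=0: stock 174.0000 → up 243.6000 (V=101.0793), down 114.8400 (V=119.3732). Price 104.5065; hedge Δ=-0.1421, bond B=129.2279.
Check: Δ(0,0)·S0 + B(0,0) = 104.5065 = V0.

(0,0): Delta=-0.1421 Bond=129.2279
(1,0): Delta=-1.0000 Bond=234.2132
(1,1): Delta=0.2209 Bond=47.2705
(2,0): Delta=-1.0000 Bond=245.9238
(2,1): Delta=-1.0000 Bond=245.9238
(2,2): Delta=0.7374 Bond=-126.5234
V0=104.5065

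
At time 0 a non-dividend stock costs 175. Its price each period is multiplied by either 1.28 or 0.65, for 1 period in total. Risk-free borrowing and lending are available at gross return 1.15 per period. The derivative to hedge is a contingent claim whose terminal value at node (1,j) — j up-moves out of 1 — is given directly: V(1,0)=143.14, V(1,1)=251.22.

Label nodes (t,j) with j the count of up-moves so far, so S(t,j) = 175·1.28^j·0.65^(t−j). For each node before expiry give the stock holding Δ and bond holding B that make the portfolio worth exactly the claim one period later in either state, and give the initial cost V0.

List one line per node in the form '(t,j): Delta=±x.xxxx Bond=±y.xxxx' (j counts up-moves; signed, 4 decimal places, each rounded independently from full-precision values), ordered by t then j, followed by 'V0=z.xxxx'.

No-arbitrage ⇒ martingale measure with p* = (R−d)/(u−d) = 0.7937.
Terminal values V(1,·): V(1,0)=143.1400, V(1,1)=251.2200
  t=0,j=0: stock 175.0000 → up 224.0000 (V=251.2200), down 113.7500 (V=143.1400). Price 199.0589; hedge Δ=0.9803, bond B=27.5034.
The time-0 hedge costs 199.0589, which is the no-arbitrage price.

(0,0): Delta=0.9803 Bond=27.5034
V0=199.0589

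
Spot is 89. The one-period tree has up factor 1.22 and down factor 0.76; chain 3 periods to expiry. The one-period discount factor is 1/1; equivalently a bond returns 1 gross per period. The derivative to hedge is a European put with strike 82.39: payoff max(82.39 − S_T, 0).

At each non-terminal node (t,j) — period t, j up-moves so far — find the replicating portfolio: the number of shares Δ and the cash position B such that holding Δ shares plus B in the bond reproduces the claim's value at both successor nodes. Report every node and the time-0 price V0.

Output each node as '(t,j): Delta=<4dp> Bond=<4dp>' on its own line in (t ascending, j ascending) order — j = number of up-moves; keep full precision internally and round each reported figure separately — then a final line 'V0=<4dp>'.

(0,0): Delta=-0.3719 Bond=44.8857
(1,0): Delta=-0.6934 Bond=66.6279
(1,1): Delta=-0.1884 Bond=24.9554
(2,0): Delta=-1.0000 Bond=82.3900
(2,1): Delta=-0.5183 Bond=52.1794
(2,2): Delta=0.0000 Bond=0.0000
V0=11.7828

The replicating-portfolio and risk-neutral prices coincide; use p* = (1−0.76)/(1.22−0.76) = 0.5217 for the latter.
Payoff layer (t=3): V(3,0)=43.3211, V(3,1)=19.6742, V(3,2)=0.0000, V(3,3)=0.0000
Node (2,0) S=51.4064: V=(p*·19.6742+(1−p*)·43.3211)/1=30.9836; Δ=(19.6742−43.3211)/(62.7158−39.0689)=-1.0000; B=V−Δ·S=82.3900
Node (2,1) S=82.5208: V=(p*·0.0000+(1−p*)·19.6742)/1=9.4094; Δ=(0.0000−19.6742)/(100.6754−62.7158)=-0.5183; B=V−Δ·S=52.1794
Node (2,2) S=132.4676: V=(p*·0.0000+(1−p*)·0.0000)/1=0.0000; Δ=(0.0000−0.0000)/(161.6105−100.6754)=0.0000; B=V−Δ·S=0.0000
Node (1,0) S=67.6400: V=(p*·9.4094+(1−p*)·30.9836)/1=19.7275; Δ=(9.4094−30.9836)/(82.5208−51.4064)=-0.6934; B=V−Δ·S=66.6279
Node (1,1) S=108.5800: V=(p*·0.0000+(1−p*)·9.4094)/1=4.5001; Δ=(0.0000−9.4094)/(132.4676−82.5208)=-0.1884; B=V−Δ·S=24.9554
Node (0,0) S=89.0000: V=(p*·4.5001+(1−p*)·19.7275)/1=11.7828; Δ=(4.5001−19.7275)/(108.5800−67.6400)=-0.3719; B=V−Δ·S=44.8857
Self-financing check: at every node Δ·S+B equals the discounted successor values.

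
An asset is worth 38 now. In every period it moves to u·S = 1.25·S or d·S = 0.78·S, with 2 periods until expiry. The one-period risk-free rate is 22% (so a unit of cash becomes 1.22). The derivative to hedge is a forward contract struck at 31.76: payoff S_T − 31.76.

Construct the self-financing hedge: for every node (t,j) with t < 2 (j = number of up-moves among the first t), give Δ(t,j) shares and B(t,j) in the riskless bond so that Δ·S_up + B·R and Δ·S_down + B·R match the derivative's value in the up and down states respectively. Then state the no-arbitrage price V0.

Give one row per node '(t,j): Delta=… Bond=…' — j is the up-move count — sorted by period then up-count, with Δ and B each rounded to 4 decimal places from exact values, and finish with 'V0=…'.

The replicating-portfolio and risk-neutral prices coincide; use p* = (1.22−0.78)/(1.25−0.78) = 0.9362 for the latter.
Terminal payoffs: V(2,0)=-8.6408, V(2,1)=5.2900, V(2,2)=27.6150
(1,0): S=29.6400. Δ = (V_up−V_dn)/(S_up−S_dn) = (5.2900−-8.6408)/(37.0500−23.1192) = 1.0000. V = [p*·5.2900 + (1−p*)·-8.6408]/1.22 = 3.6072. B = V − Δ·S = -26.0328.
(1,1): S=47.5000. Δ = (V_up−V_dn)/(S_up−S_dn) = (27.6150−5.2900)/(59.3750−37.0500) = 1.0000. V = [p*·27.6150 + (1−p*)·5.2900]/1.22 = 21.4672. B = V − Δ·S = -26.0328.
(0,0): S=38.0000. Δ = (V_up−V_dn)/(S_up−S_dn) = (21.4672−3.6072)/(47.5000−29.6400) = 1.0000. V = [p*·21.4672 + (1−p*)·3.6072]/1.22 = 16.6617. B = V − Δ·S = -21.3383.
Root portfolio cost Δ·38+B reproduces V0=16.6617.

(0,0): Delta=1.0000 Bond=-21.3383
(1,0): Delta=1.0000 Bond=-26.0328
(1,1): Delta=1.0000 Bond=-26.0328
V0=16.6617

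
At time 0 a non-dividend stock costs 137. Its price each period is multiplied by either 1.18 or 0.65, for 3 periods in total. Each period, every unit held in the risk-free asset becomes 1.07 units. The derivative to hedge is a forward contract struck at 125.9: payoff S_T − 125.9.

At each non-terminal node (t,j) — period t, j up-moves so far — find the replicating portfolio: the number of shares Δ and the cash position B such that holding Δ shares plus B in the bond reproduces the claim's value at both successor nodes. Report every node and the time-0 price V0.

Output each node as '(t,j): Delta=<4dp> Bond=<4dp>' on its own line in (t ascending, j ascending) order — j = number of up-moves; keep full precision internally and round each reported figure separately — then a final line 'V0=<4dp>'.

(0,0): Delta=1.0000 Bond=-102.7719
(1,0): Delta=1.0000 Bond=-109.9659
(1,1): Delta=1.0000 Bond=-109.9659
(2,0): Delta=1.0000 Bond=-117.6636
(2,1): Delta=1.0000 Bond=-117.6636
(2,2): Delta=1.0000 Bond=-117.6636
V0=34.2281

No-arbitrage ⇒ martingale measure with p* = (R−d)/(u−d) = 0.7925.
Terminal payoffs: V(3,0)=-88.2764, V(3,1)=-57.5987, V(3,2)=-1.9068, V(3,3)=99.1954
(2,0): S=57.8825. Δ = (V_up−V_dn)/(S_up−S_dn) = (-57.5987−-88.2764)/(68.3013−37.6236) = 1.0000. V = [p*·-57.5987 + (1−p*)·-88.2764]/1.07 = -59.7811. B = V − Δ·S = -117.6636.
(2,1): S=105.0790. Δ = (V_up−V_dn)/(S_up−S_dn) = (-1.9068−-57.5987)/(123.9932−68.3014) = 1.0000. V = [p*·-1.9068 + (1−p*)·-57.5987]/1.07 = -12.5846. B = V − Δ·S = -117.6636.
(2,2): S=190.7588. Δ = (V_up−V_dn)/(S_up−S_dn) = (99.1954−-1.9068)/(225.0954−123.9932) = 1.0000. V = [p*·99.1954 + (1−p*)·-1.9068]/1.07 = 73.0952. B = V − Δ·S = -117.6636.
(1,0): S=89.0500. Δ = (V_up−V_dn)/(S_up−S_dn) = (-12.5846−-59.7811)/(105.0790−57.8825) = 1.0000. V = [p*·-12.5846 + (1−p*)·-59.7811]/1.07 = -20.9159. B = V − Δ·S = -109.9659.
(1,1): S=161.6600. Δ = (V_up−V_dn)/(S_up−S_dn) = (73.0952−-12.5846)/(190.7588−105.0790) = 1.0000. V = [p*·73.0952 + (1−p*)·-12.5846]/1.07 = 51.6941. B = V − Δ·S = -109.9659.
(0,0): S=137.0000. Δ = (V_up−V_dn)/(S_up−S_dn) = (51.6941−-20.9159)/(161.6600−89.0500) = 1.0000. V = [p*·51.6941 + (1−p*)·-20.9159]/1.07 = 34.2281. B = V − Δ·S = -102.7719.
Self-financing check: at every node Δ·S+B equals the discounted successor values.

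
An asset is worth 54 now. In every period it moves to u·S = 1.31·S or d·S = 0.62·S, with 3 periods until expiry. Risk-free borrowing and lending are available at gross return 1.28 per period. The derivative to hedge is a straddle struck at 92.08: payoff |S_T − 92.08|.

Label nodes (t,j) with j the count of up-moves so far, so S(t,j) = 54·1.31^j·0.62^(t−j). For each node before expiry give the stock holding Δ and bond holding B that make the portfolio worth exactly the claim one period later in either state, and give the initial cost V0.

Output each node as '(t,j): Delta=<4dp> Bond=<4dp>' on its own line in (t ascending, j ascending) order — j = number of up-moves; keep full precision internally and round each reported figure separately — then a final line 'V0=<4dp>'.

The replicating-portfolio and risk-neutral prices coincide; use p* = (1.28−0.62)/(1.31−0.62) = 0.9565 for the latter.
Terminal payoffs: V(3,0)=79.2103, V(3,1)=64.8875, V(3,2)=34.6250, V(3,3)=29.3169
Node (2,0) S=20.7576: V=(p*·64.8875+(1−p*)·79.2103)/1.28=51.1799; Δ=(64.8875−79.2103)/(27.1925−12.8697)=-1.0000; B=V−Δ·S=71.9375
Node (2,1) S=43.8588: V=(p*·34.6250+(1−p*)·64.8875)/1.28=28.0787; Δ=(34.6250−64.8875)/(57.4550−27.1925)=-1.0000; B=V−Δ·S=71.9375
Node (2,2) S=92.6694: V=(p*·29.3169+(1−p*)·34.6250)/1.28=23.0841; Δ=(29.3169−34.6250)/(121.3969−57.4550)=-0.0830; B=V−Δ·S=30.7770
Node (1,0) S=33.4800: V=(p*·28.0787+(1−p*)·51.1799)/1.28=22.7212; Δ=(28.0787−51.1799)/(43.8588−20.7576)=-1.0000; B=V−Δ·S=56.2012
Node (1,1) S=70.7400: V=(p*·23.0841+(1−p*)·28.0787)/1.28=18.2041; Δ=(23.0841−28.0787)/(92.6694−43.8588)=-0.1023; B=V−Δ·S=25.4426
Node (0,0) S=54.0000: V=(p*·18.2041+(1−p*)·22.7212)/1.28=14.3754; Δ=(18.2041−22.7212)/(70.7400−33.4800)=-0.1212; B=V−Δ·S=20.9218
The time-0 hedge costs 14.3754, which is the no-arbitrage price.

(0,0): Delta=-0.1212 Bond=20.9218
(1,0): Delta=-1.0000 Bond=56.2012
(1,1): Delta=-0.1023 Bond=25.4426
(2,0): Delta=-1.0000 Bond=71.9375
(2,1): Delta=-1.0000 Bond=71.9375
(2,2): Delta=-0.0830 Bond=30.7770
V0=14.3754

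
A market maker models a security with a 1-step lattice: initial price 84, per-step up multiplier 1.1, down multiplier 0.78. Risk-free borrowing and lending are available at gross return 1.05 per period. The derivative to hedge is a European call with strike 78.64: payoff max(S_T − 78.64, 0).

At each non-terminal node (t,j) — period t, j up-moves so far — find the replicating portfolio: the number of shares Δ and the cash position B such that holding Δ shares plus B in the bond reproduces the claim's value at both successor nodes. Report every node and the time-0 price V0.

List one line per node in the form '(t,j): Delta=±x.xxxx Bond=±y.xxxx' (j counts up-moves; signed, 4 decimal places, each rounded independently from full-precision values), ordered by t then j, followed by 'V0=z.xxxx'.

(0,0): Delta=0.5119 Bond=-31.9429
V0=11.0571

The replicating-portfolio and risk-neutral prices coincide; use p* = (1.05−0.78)/(1.1−0.78) = 0.8437 for the latter.
At expiry t=1: V(1,0)=0.0000, V(1,1)=13.7600
  t=0,j=0: stock 84.0000 → up 92.4000 (V=13.7600), down 65.5200 (V=0.0000). Price 11.0571; hedge Δ=0.5119, bond B=-31.9429.
The time-0 hedge costs 11.0571, which is the no-arbitrage price.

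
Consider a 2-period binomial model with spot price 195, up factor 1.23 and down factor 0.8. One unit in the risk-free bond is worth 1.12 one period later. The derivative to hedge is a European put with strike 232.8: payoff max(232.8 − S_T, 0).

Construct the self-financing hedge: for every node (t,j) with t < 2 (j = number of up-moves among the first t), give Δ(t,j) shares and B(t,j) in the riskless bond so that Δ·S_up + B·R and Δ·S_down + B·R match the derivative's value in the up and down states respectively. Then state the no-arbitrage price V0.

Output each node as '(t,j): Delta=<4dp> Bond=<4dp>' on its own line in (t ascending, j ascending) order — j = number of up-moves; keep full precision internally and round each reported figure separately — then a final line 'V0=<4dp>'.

Under the risk-neutral measure, an up-move has probability p* = (R−d)/(u−d) = 0.7442 and values discount at R = 1.12.
Terminal values V(2,·): V(2,0)=108.0000, V(2,1)=40.9200, V(2,2)=0.0000
  t=1,j=0: stock 156.0000 → up 191.8800 (V=40.9200), down 124.8000 (V=108.0000). Price 51.8571; hedge Δ=-1.0000, bond B=207.8571.
  t=1,j=1: stock 239.8500 → up 295.0155 (V=0.0000), down 191.8800 (V=40.9200). Price 9.3463; hedge Δ=-0.3968, bond B=104.5091.
  t=0,j=0: stock 195.0000 → up 239.8500 (V=9.3463), down 156.0000 (V=51.8571). Price 18.0546; hedge Δ=-0.5070, bond B=116.9170.
Self-financing check: at every node Δ·S+B equals the discounted successor values.

(0,0): Delta=-0.5070 Bond=116.9170
(1,0): Delta=-1.0000 Bond=207.8571
(1,1): Delta=-0.3968 Bond=104.5091
V0=18.0546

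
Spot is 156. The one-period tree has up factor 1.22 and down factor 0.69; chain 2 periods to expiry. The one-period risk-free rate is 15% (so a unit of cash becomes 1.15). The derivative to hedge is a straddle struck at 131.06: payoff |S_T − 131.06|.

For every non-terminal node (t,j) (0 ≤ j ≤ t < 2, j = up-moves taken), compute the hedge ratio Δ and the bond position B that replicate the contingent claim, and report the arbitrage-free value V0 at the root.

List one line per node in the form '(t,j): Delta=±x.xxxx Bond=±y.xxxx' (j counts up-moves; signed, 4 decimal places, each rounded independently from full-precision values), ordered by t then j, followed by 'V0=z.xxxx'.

(0,0): Delta=0.8422 Bond=-72.9906
(1,0): Delta=-0.9909 Bond=113.3747
(1,1): Delta=1.0000 Bond=-113.9652
V0=58.3979

Under the risk-neutral measure, an up-move has probability p* = (R−d)/(u−d) = 0.8679 and values discount at R = 1.15.
At expiry t=2: V(2,0)=56.7884, V(2,1)=0.2608, V(2,2)=101.1304
Node (1,0) S=107.6400: V=(p*·0.2608+(1−p*)·56.7884)/1.15=6.7189; Δ=(0.2608−56.7884)/(131.3208−74.2716)=-0.9909; B=V−Δ·S=113.3747
Node (1,1) S=190.3200: V=(p*·101.1304+(1−p*)·0.2608)/1.15=76.3548; Δ=(101.1304−0.2608)/(232.1904−131.3208)=1.0000; B=V−Δ·S=-113.9652
Node (0,0) S=156.0000: V=(p*·76.3548+(1−p*)·6.7189)/1.15=58.3979; Δ=(76.3548−6.7189)/(190.3200−107.6400)=0.8422; B=V−Δ·S=-72.9906
Self-financing check: at every node Δ·S+B equals the discounted successor values.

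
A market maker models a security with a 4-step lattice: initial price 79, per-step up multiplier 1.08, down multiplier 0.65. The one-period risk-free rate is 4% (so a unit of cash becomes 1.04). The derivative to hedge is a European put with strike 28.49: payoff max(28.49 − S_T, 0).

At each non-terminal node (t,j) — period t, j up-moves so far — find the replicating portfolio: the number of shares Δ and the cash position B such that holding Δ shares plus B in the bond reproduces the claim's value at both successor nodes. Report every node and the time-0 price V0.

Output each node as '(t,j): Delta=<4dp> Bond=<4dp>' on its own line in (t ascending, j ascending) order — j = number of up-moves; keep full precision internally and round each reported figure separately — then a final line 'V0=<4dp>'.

(0,0): Delta=-0.0033 Bond=0.2753
(1,0): Delta=-0.0391 Bond=2.1252
(1,1): Delta=-0.0011 Bond=0.0977
(2,0): Delta=-0.3655 Bond=13.1052
(2,1): Delta=-0.0190 Bond=1.0928
(2,2): Delta=0.0000 Bond=0.0000
(3,0): Delta=-1.0000 Bond=27.3942
(3,1): Delta=-0.3264 Bond=12.2176
(3,2): Delta=0.0000 Bond=0.0000
(3,3): Delta=0.0000 Bond=0.0000
V0=0.0135

No-arbitrage ⇒ martingale measure with p* = (R−d)/(u−d) = 0.9070.
Terminal values V(4,·): V(4,0)=14.3880, V(4,1)=5.0590, V(4,2)=0.0000, V(4,3)=0.0000, V(4,4)=0.0000
(3,0): S=21.6954. Δ = (V_up−V_dn)/(S_up−S_dn) = (5.0590−14.3880)/(23.4310−14.1020) = -1.0000. V = [p*·5.0590 + (1−p*)·14.3880]/1.04 = 5.6989. B = V − Δ·S = 27.3942.
(3,1): S=36.0477. Δ = (V_up−V_dn)/(S_up−S_dn) = (0.0000−5.0590)/(38.9315−23.4310) = -0.3264. V = [p*·0.0000 + (1−p*)·5.0590]/1.04 = 0.4525. B = V − Δ·S = 12.2176.
(3,2): S=59.8946. Δ = (V_up−V_dn)/(S_up−S_dn) = (0.0000−0.0000)/(64.6862−38.9315) = 0.0000. V = [p*·0.0000 + (1−p*)·0.0000]/1.04 = 0.0000. B = V − Δ·S = 0.0000.
(3,3): S=99.5172. Δ = (V_up−V_dn)/(S_up−S_dn) = (0.0000−0.0000)/(107.4786−64.6862) = 0.0000. V = [p*·0.0000 + (1−p*)·0.0000]/1.04 = 0.0000. B = V − Δ·S = 0.0000.
(2,0): S=33.3775. Δ = (V_up−V_dn)/(S_up−S_dn) = (0.4525−5.6989)/(36.0477−21.6954) = -0.3655. V = [p*·0.4525 + (1−p*)·5.6989]/1.04 = 0.9044. B = V − Δ·S = 13.1052.
(2,1): S=55.4580. Δ = (V_up−V_dn)/(S_up−S_dn) = (0.0000−0.4525)/(59.8946−36.0477) = -0.0190. V = [p*·0.0000 + (1−p*)·0.4525]/1.04 = 0.0405. B = V − Δ·S = 1.0928.
(2,2): S=92.1456. Δ = (V_up−V_dn)/(S_up−S_dn) = (0.0000−0.0000)/(99.5172−59.8946) = 0.0000. V = [p*·0.0000 + (1−p*)·0.0000]/1.04 = 0.0000. B = V − Δ·S = 0.0000.
(1,0): S=51.3500. Δ = (V_up−V_dn)/(S_up−S_dn) = (0.0405−0.9044)/(55.4580−33.3775) = -0.0391. V = [p*·0.0405 + (1−p*)·0.9044]/1.04 = 0.1162. B = V − Δ·S = 2.1252.
(1,1): S=85.3200. Δ = (V_up−V_dn)/(S_up−S_dn) = (0.0000−0.0405)/(92.1456−55.4580) = -0.0011. V = [p*·0.0000 + (1−p*)·0.0405]/1.04 = 0.0036. B = V − Δ·S = 0.0977.
(0,0): S=79.0000. Δ = (V_up−V_dn)/(S_up−S_dn) = (0.0036−0.1162)/(85.3200−51.3500) = -0.0033. V = [p*·0.0036 + (1−p*)·0.1162]/1.04 = 0.0135. B = V − Δ·S = 0.2753.
Self-financing check: at every node Δ·S+B equals the discounted successor values.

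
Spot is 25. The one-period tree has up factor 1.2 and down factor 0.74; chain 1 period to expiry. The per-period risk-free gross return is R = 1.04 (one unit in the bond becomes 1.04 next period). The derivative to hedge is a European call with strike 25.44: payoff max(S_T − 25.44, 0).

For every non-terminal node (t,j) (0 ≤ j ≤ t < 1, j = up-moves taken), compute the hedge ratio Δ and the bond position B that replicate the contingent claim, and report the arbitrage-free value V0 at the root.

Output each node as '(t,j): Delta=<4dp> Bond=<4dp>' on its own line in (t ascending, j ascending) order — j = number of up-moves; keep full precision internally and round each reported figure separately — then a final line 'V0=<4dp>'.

(0,0): Delta=0.3965 Bond=-7.0535
V0=2.8595

No-arbitrage ⇒ martingale measure with p* = (R−d)/(u−d) = 0.6522.
Payoff layer (t=1): V(1,0)=0.0000, V(1,1)=4.5600
  t=0,j=0: stock 25.0000 → up 30.0000 (V=4.5600), down 18.5000 (V=0.0000). Price 2.8595; hedge Δ=0.3965, bond B=-7.0535.
Check: Δ(0,0)·S0 + B(0,0) = 2.8595 = V0.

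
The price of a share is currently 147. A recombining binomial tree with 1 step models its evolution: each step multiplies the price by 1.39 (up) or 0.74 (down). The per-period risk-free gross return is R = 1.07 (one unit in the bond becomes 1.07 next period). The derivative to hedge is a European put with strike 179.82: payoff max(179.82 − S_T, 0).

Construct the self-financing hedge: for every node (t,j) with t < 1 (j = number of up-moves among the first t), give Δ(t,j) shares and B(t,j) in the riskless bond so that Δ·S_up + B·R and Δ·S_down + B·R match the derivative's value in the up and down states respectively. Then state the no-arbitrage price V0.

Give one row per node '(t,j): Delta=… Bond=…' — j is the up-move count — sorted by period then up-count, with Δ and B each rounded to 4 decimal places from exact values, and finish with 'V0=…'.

Risk-neutral probability p* = (R−d)/(u−d) = (1.07−0.74)/(1.39−0.74) = 0.5077.
Terminal values V(1,·): V(1,0)=71.0400, V(1,1)=0.0000
  t=0,j=0: stock 147.0000 → up 204.3300 (V=0.0000), down 108.7800 (V=71.0400). Price 32.6855; hedge Δ=-0.7435, bond B=141.9779.
Each (Δ,B) replicates both successor values, so the strategy is self-financing and V0 is arbitrage-free.

(0,0): Delta=-0.7435 Bond=141.9779
V0=32.6855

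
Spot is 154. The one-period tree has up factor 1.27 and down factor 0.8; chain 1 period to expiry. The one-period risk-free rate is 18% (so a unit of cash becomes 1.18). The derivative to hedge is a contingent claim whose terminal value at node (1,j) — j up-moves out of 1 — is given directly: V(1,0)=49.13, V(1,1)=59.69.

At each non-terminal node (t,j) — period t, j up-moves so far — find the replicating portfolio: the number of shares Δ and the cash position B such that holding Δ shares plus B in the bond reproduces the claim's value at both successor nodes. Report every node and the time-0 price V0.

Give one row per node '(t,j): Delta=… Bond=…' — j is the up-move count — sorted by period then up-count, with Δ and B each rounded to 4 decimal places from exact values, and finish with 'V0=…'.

The replicating-portfolio and risk-neutral prices coincide; use p* = (1.18−0.8)/(1.27−0.8) = 0.8085 for the latter.
At expiry t=1: V(1,0)=49.1300, V(1,1)=59.6900
Node (0,0) S=154.0000: V=(p*·59.6900+(1−p*)·49.1300)/1.18=48.8711; Δ=(59.6900−49.1300)/(195.5800−123.2000)=0.1459; B=V−Δ·S=26.4030
Each (Δ,B) replicates both successor values, so the strategy is self-financing and V0 is arbitrage-free.

(0,0): Delta=0.1459 Bond=26.4030
V0=48.8711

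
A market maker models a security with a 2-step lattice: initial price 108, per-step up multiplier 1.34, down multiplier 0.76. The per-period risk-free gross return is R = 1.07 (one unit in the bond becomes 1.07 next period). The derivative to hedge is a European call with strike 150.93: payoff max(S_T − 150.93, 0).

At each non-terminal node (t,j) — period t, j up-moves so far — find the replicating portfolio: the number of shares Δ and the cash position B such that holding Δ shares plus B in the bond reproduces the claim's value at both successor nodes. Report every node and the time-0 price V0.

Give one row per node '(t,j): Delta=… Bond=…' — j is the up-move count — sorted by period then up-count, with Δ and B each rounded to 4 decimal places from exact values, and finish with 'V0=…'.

Under the risk-neutral measure, an up-move has probability p* = (R−d)/(u−d) = 0.5345 and values discount at R = 1.07.
Terminal payoffs: V(2,0)=0.0000, V(2,1)=0.0000, V(2,2)=42.9948
Node (1,0) S=82.0800: V=(p*·0.0000+(1−p*)·0.0000)/1.07=0.0000; Δ=(0.0000−0.0000)/(109.9872−62.3808)=0.0000; B=V−Δ·S=0.0000
Node (1,1) S=144.7200: V=(p*·42.9948+(1−p*)·0.0000)/1.07=21.4766; Δ=(42.9948−0.0000)/(193.9248−109.9872)=0.5122; B=V−Δ·S=-52.6523
Node (0,0) S=108.0000: V=(p*·21.4766+(1−p*)·0.0000)/1.07=10.7279; Δ=(21.4766−0.0000)/(144.7200−82.0800)=0.3429; B=V−Δ·S=-26.3007
Each (Δ,B) replicates both successor values, so the strategy is self-financing and V0 is arbitrage-free.

(0,0): Delta=0.3429 Bond=-26.3007
(1,0): Delta=0.0000 Bond=0.0000
(1,1): Delta=0.5122 Bond=-52.6523
V0=10.7279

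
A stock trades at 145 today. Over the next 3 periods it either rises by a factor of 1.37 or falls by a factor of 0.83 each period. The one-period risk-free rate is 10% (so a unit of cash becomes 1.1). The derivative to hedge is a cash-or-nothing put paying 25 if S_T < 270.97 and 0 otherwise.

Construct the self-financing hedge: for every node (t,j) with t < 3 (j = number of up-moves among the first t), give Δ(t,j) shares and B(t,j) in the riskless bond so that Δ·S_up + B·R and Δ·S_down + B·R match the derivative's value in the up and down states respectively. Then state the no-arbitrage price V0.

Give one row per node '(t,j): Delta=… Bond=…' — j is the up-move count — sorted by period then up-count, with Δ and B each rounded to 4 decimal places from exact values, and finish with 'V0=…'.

No-arbitrage ⇒ martingale measure with p* = (R−d)/(u−d) = 0.5000.
Terminal payoffs: V(3,0)=25.0000, V(3,1)=25.0000, V(3,2)=25.0000, V(3,3)=0.0000
  t=2,j=0: stock 99.8905 → up 136.8500 (V=25.0000), down 82.9091 (V=25.0000). Price 22.7273; hedge Δ=0.0000, bond B=22.7273.
  t=2,j=1: stock 164.8795 → up 225.8849 (V=25.0000), down 136.8500 (V=25.0000). Price 22.7273; hedge Δ=0.0000, bond B=22.7273.
  t=2,j=2: stock 272.1505 → up 372.8462 (V=0.0000), down 225.8849 (V=25.0000). Price 11.3636; hedge Δ=-0.1701, bond B=57.6599.
  t=1,j=0: stock 120.3500 → up 164.8795 (V=22.7273), down 99.8905 (V=22.7273). Price 20.6612; hedge Δ=0.0000, bond B=20.6612.
  t=1,j=1: stock 198.6500 → up 272.1505 (V=11.3636), down 164.8795 (V=22.7273). Price 15.4959; hedge Δ=-0.1059, bond B=36.5396.
  t=0,j=0: stock 145.0000 → up 198.6500 (V=15.4959), down 120.3500 (V=20.6612). Price 16.4350; hedge Δ=-0.0660, bond B=26.0004.
Check: Δ(0,0)·S0 + B(0,0) = 16.4350 = V0.

(0,0): Delta=-0.0660 Bond=26.0004
(1,0): Delta=0.0000 Bond=20.6612
(1,1): Delta=-0.1059 Bond=36.5396
(2,0): Delta=0.0000 Bond=22.7273
(2,1): Delta=0.0000 Bond=22.7273
(2,2): Delta=-0.1701 Bond=57.6599
V0=16.4350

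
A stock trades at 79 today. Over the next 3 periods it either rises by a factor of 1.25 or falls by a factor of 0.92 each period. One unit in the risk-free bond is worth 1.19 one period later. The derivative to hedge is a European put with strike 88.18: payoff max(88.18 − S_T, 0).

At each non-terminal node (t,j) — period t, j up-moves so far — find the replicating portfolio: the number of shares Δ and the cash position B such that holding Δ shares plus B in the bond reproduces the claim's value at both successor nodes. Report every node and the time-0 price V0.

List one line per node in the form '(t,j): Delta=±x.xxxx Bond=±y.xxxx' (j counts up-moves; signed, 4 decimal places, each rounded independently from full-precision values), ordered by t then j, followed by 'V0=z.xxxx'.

(0,0): Delta=-0.0568 Bond=4.8048
(1,0): Delta=-0.2724 Bond=21.3846
(1,1): Delta=-0.0216 Bond=2.2362
(2,0): Delta=-1.0000 Bond=74.1008
(2,1): Delta=-0.1534 Bond=14.6359
(2,2): Delta=0.0000 Bond=0.0000
V0=0.3165

Since d<R<u, set p* = (R−d)/(u−d) = 0.8182; price each node as the discounted p*-expectation of its children.
Terminal values V(3,·): V(3,0)=26.6636, V(3,1)=4.5980, V(3,2)=0.0000, V(3,3)=0.0000
(2,0): S=66.8656. Δ = (V_up−V_dn)/(S_up−S_dn) = (4.5980−26.6636)/(83.5820−61.5164) = -1.0000. V = [p*·4.5980 + (1−p*)·26.6636]/1.19 = 7.2352. B = V − Δ·S = 74.1008.
(2,1): S=90.8500. Δ = (V_up−V_dn)/(S_up−S_dn) = (0.0000−4.5980)/(113.5625−83.5820) = -0.1534. V = [p*·0.0000 + (1−p*)·4.5980]/1.19 = 0.7025. B = V − Δ·S = 14.6359.
(2,2): S=123.4375. Δ = (V_up−V_dn)/(S_up−S_dn) = (0.0000−0.0000)/(154.2969−113.5625) = 0.0000. V = [p*·0.0000 + (1−p*)·0.0000]/1.19 = 0.0000. B = V − Δ·S = 0.0000.
(1,0): S=72.6800. Δ = (V_up−V_dn)/(S_up−S_dn) = (0.7025−7.2352)/(90.8500−66.8656) = -0.2724. V = [p*·0.7025 + (1−p*)·7.2352]/1.19 = 1.5885. B = V − Δ·S = 21.3846.
(1,1): S=98.7500. Δ = (V_up−V_dn)/(S_up−S_dn) = (0.0000−0.7025)/(123.4375−90.8500) = -0.0216. V = [p*·0.0000 + (1−p*)·0.7025]/1.19 = 0.1073. B = V − Δ·S = 2.2362.
(0,0): S=79.0000. Δ = (V_up−V_dn)/(S_up−S_dn) = (0.1073−1.5885)/(98.7500−72.6800) = -0.0568. V = [p*·0.1073 + (1−p*)·1.5885]/1.19 = 0.3165. B = V − Δ·S = 4.8048.
Self-financing check: at every node Δ·S+B equals the discounted successor values.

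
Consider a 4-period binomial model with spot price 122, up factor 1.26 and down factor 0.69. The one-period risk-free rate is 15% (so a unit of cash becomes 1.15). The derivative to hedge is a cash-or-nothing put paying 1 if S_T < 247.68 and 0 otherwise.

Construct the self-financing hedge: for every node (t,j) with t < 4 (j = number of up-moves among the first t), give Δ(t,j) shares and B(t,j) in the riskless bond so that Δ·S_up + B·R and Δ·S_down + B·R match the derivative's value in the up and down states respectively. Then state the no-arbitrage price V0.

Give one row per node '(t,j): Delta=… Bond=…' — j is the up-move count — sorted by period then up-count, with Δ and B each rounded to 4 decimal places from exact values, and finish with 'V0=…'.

(0,0): Delta=-0.0050 Bond=0.9355
(1,0): Delta=0.0000 Bond=0.6575
(1,1): Delta=-0.0056 Bond=1.1759
(2,0): Delta=0.0000 Bond=0.7561
(2,1): Delta=0.0000 Bond=0.7561
(2,2): Delta=-0.0064 Bond=1.4948
(3,0): Delta=0.0000 Bond=0.8696
(3,1): Delta=0.0000 Bond=0.8696
(3,2): Delta=0.0000 Bond=0.8696
(3,3): Delta=-0.0072 Bond=1.9222
V0=0.3292

The replicating-portfolio and risk-neutral prices coincide; use p* = (1.15−0.69)/(1.26−0.69) = 0.8070 for the latter.
Payoff layer (t=4): V(4,0)=1.0000, V(4,1)=1.0000, V(4,2)=1.0000, V(4,3)=1.0000, V(4,4)=0.0000
(3,0): S=40.0781. Δ = (V_up−V_dn)/(S_up−S_dn) = (1.0000−1.0000)/(50.4984−27.6539) = 0.0000. V = [p*·1.0000 + (1−p*)·1.0000]/1.15 = 0.8696. B = V − Δ·S = 0.8696.
(3,1): S=73.1861. Δ = (V_up−V_dn)/(S_up−S_dn) = (1.0000−1.0000)/(92.2145−50.4984) = 0.0000. V = [p*·1.0000 + (1−p*)·1.0000]/1.15 = 0.8696. B = V − Δ·S = 0.8696.
(3,2): S=133.6442. Δ = (V_up−V_dn)/(S_up−S_dn) = (1.0000−1.0000)/(168.3917−92.2145) = 0.0000. V = [p*·1.0000 + (1−p*)·1.0000]/1.15 = 0.8696. B = V − Δ·S = 0.8696.
(3,3): S=244.0459. Δ = (V_up−V_dn)/(S_up−S_dn) = (0.0000−1.0000)/(307.4978−168.3917) = -0.0072. V = [p*·0.0000 + (1−p*)·1.0000]/1.15 = 0.1678. B = V − Δ·S = 1.9222.
(2,0): S=58.0842. Δ = (V_up−V_dn)/(S_up−S_dn) = (0.8696−0.8696)/(73.1861−40.0781) = 0.0000. V = [p*·0.8696 + (1−p*)·0.8696]/1.15 = 0.7561. B = V − Δ·S = 0.7561.
(2,1): S=106.0668. Δ = (V_up−V_dn)/(S_up−S_dn) = (0.8696−0.8696)/(133.6442−73.1861) = 0.0000. V = [p*·0.8696 + (1−p*)·0.8696]/1.15 = 0.7561. B = V − Δ·S = 0.7561.
(2,2): S=193.6872. Δ = (V_up−V_dn)/(S_up−S_dn) = (0.1678−0.8696)/(244.0459−133.6442) = -0.0064. V = [p*·0.1678 + (1−p*)·0.8696]/1.15 = 0.2637. B = V − Δ·S = 1.4948.
(1,0): S=84.1800. Δ = (V_up−V_dn)/(S_up−S_dn) = (0.7561−0.7561)/(106.0668−58.0842) = 0.0000. V = [p*·0.7561 + (1−p*)·0.7561]/1.15 = 0.6575. B = V − Δ·S = 0.6575.
(1,1): S=153.7200. Δ = (V_up−V_dn)/(S_up−S_dn) = (0.2637−0.7561)/(193.6872−106.0668) = -0.0056. V = [p*·0.2637 + (1−p*)·0.7561]/1.15 = 0.3119. B = V − Δ·S = 1.1759.
(0,0): S=122.0000. Δ = (V_up−V_dn)/(S_up−S_dn) = (0.3119−0.6575)/(153.7200−84.1800) = -0.0050. V = [p*·0.3119 + (1−p*)·0.6575]/1.15 = 0.3292. B = V − Δ·S = 0.9355.
Check: Δ(0,0)·S0 + B(0,0) = 0.3292 = V0.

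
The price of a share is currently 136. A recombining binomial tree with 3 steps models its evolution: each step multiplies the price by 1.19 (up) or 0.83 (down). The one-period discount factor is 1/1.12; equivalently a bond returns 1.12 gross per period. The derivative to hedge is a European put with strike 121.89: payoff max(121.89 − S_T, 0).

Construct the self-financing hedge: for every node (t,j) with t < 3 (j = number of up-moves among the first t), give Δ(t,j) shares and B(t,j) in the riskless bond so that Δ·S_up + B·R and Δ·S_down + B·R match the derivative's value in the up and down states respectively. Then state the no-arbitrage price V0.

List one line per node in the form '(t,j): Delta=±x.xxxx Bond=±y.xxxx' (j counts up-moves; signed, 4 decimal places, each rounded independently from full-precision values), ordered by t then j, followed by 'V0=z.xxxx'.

Since d<R<u, set p* = (R−d)/(u−d) = 0.8056; price each node as the discounted p*-expectation of its children.
Terminal payoffs: V(3,0)=44.1270, V(3,1)=10.3984, V(3,2)=0.0000, V(3,3)=0.0000
  t=2,j=0: stock 93.6904 → up 111.4916 (V=10.3984), down 77.7630 (V=44.1270). Price 15.1400; hedge Δ=-1.0000, bond B=108.8304.
  t=2,j=1: stock 134.3272 → up 159.8494 (V=0.0000), down 111.4916 (V=10.3984). Price 1.8053; hedge Δ=-0.2150, bond B=30.6898.
  t=2,j=2: stock 192.5896 → up 229.1816 (V=0.0000), down 159.8494 (V=0.0000). Price 0.0000; hedge Δ=0.0000, bond B=0.0000.
  t=1,j=0: stock 112.8800 → up 134.3272 (V=1.8053), down 93.6904 (V=15.1400). Price 3.9269; hedge Δ=-0.3281, bond B=40.9677.
  t=1,j=1: stock 161.8400 → up 192.5896 (V=0.0000), down 134.3272 (V=1.8053). Price 0.3134; hedge Δ=-0.0310, bond B=5.3281.
  t=0,j=0: stock 136.0000 → up 161.8400 (V=0.3134), down 112.8800 (V=3.9269). Price 0.9072; hedge Δ=-0.0738, bond B=10.9446.
The time-0 hedge costs 0.9072, which is the no-arbitrage price.

(0,0): Delta=-0.0738 Bond=10.9446
(1,0): Delta=-0.3281 Bond=40.9677
(1,1): Delta=-0.0310 Bond=5.3281
(2,0): Delta=-1.0000 Bond=108.8304
(2,1): Delta=-0.2150 Bond=30.6898
(2,2): Delta=0.0000 Bond=0.0000
V0=0.9072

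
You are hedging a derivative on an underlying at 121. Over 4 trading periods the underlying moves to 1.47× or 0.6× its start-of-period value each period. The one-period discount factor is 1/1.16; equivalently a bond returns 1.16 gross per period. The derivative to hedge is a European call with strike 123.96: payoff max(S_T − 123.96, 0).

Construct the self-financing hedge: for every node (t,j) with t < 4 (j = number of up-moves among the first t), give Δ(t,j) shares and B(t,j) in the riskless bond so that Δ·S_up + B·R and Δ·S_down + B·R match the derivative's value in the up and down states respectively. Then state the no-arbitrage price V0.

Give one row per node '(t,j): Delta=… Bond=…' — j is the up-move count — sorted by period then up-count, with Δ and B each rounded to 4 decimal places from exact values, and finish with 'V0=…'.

No-arbitrage ⇒ martingale measure with p* = (R−d)/(u−d) = 0.6437.
Terminal values V(4,·): V(4,0)=0.0000, V(4,1)=0.0000, V(4,2)=0.0000, V(4,3)=106.6556, V(4,4)=441.0481
Node (3,0) S=26.1360: V=(p*·0.0000+(1−p*)·0.0000)/1.16=0.0000; Δ=(0.0000−0.0000)/(38.4199−15.6816)=0.0000; B=V−Δ·S=0.0000
Node (3,1) S=64.0332: V=(p*·0.0000+(1−p*)·0.0000)/1.16=0.0000; Δ=(0.0000−0.0000)/(94.1288−38.4199)=0.0000; B=V−Δ·S=0.0000
Node (3,2) S=156.8813: V=(p*·106.6556+(1−p*)·0.0000)/1.16=59.1826; Δ=(106.6556−0.0000)/(230.6156−94.1288)=0.7814; B=V−Δ·S=-63.4100
Node (3,3) S=384.3593: V=(p*·441.0481+(1−p*)·106.6556)/1.16=277.4972; Δ=(441.0481−106.6556)/(565.0081−230.6156)=1.0000; B=V−Δ·S=-106.8621
Node (2,0) S=43.5600: V=(p*·0.0000+(1−p*)·0.0000)/1.16=0.0000; Δ=(0.0000−0.0000)/(64.0332−26.1360)=0.0000; B=V−Δ·S=0.0000
Node (2,1) S=106.7220: V=(p*·59.1826+(1−p*)·0.0000)/1.16=32.8401; Δ=(59.1826−0.0000)/(156.8813−64.0332)=0.6374; B=V−Δ·S=-35.1859
Node (2,2) S=261.4689: V=(p*·277.4972+(1−p*)·59.1826)/1.16=172.1612; Δ=(277.4972−59.1826)/(384.3593−156.8813)=0.9597; B=V−Δ·S=-78.7751
Node (1,0) S=72.6000: V=(p*·32.8401+(1−p*)·0.0000)/1.16=18.2228; Δ=(32.8401−0.0000)/(106.7220−43.5600)=0.5199; B=V−Δ·S=-19.5245
Node (1,1) S=177.8700: V=(p*·172.1612+(1−p*)·32.8401)/1.16=105.6190; Δ=(172.1612−32.8401)/(261.4689−106.7220)=0.9003; B=V−Δ·S=-54.5201
Node (0,0) S=121.0000: V=(p*·105.6190+(1−p*)·18.2228)/1.16=64.2050; Δ=(105.6190−18.2228)/(177.8700−72.6000)=0.8302; B=V−Δ·S=-36.2503
Self-financing check: at every node Δ·S+B equals the discounted successor values.

(0,0): Delta=0.8302 Bond=-36.2503
(1,0): Delta=0.5199 Bond=-19.5245
(1,1): Delta=0.9003 Bond=-54.5201
(2,0): Delta=0.0000 Bond=0.0000
(2,1): Delta=0.6374 Bond=-35.1859
(2,2): Delta=0.9597 Bond=-78.7751
(3,0): Delta=0.0000 Bond=0.0000
(3,1): Delta=0.0000 Bond=0.0000
(3,2): Delta=0.7814 Bond=-63.4100
(3,3): Delta=1.0000 Bond=-106.8621
V0=64.2050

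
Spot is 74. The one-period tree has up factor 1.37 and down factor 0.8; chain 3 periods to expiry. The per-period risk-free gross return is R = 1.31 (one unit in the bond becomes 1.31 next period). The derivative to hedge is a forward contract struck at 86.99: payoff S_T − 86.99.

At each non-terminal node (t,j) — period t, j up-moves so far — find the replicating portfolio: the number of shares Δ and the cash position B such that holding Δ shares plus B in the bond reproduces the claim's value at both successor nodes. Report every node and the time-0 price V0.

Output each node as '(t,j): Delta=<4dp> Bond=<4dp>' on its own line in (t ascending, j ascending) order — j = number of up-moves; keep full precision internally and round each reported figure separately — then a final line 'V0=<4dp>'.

(0,0): Delta=1.0000 Bond=-38.6951
(1,0): Delta=1.0000 Bond=-50.6905
(1,1): Delta=1.0000 Bond=-50.6905
(2,0): Delta=1.0000 Bond=-66.4046
(2,1): Delta=1.0000 Bond=-66.4046
(2,2): Delta=1.0000 Bond=-66.4046
V0=35.3049

Since d<R<u, set p* = (R−d)/(u−d) = 0.8947; price each node as the discounted p*-expectation of its children.
At expiry t=3: V(3,0)=-49.1020, V(3,1)=-22.1068, V(3,2)=24.1225, V(3,3)=103.2901
  t=2,j=0: stock 47.3600 → up 64.8832 (V=-22.1068), down 37.8880 (V=-49.1020). Price -19.0446; hedge Δ=1.0000, bond B=-66.4046.
  t=2,j=1: stock 81.1040 → up 111.1125 (V=24.1225), down 64.8832 (V=-22.1068). Price 14.6994; hedge Δ=1.0000, bond B=-66.4046.
  t=2,j=2: stock 138.8906 → up 190.2801 (V=103.2901), down 111.1125 (V=24.1225). Price 72.4860; hedge Δ=1.0000, bond B=-66.4046.
  t=1,j=0: stock 59.2000 → up 81.1040 (V=14.6994), down 47.3600 (V=-19.0446). Price 8.5095; hedge Δ=1.0000, bond B=-50.6905.
  t=1,j=1: stock 101.3800 → up 138.8906 (V=72.4860), down 81.1040 (V=14.6994). Price 50.6895; hedge Δ=1.0000, bond B=-50.6905.
  t=0,j=0: stock 74.0000 → up 101.3800 (V=50.6895), down 59.2000 (V=8.5095). Price 35.3049; hedge Δ=1.0000, bond B=-38.6951.
Self-financing check: at every node Δ·S+B equals the discounted successor values.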